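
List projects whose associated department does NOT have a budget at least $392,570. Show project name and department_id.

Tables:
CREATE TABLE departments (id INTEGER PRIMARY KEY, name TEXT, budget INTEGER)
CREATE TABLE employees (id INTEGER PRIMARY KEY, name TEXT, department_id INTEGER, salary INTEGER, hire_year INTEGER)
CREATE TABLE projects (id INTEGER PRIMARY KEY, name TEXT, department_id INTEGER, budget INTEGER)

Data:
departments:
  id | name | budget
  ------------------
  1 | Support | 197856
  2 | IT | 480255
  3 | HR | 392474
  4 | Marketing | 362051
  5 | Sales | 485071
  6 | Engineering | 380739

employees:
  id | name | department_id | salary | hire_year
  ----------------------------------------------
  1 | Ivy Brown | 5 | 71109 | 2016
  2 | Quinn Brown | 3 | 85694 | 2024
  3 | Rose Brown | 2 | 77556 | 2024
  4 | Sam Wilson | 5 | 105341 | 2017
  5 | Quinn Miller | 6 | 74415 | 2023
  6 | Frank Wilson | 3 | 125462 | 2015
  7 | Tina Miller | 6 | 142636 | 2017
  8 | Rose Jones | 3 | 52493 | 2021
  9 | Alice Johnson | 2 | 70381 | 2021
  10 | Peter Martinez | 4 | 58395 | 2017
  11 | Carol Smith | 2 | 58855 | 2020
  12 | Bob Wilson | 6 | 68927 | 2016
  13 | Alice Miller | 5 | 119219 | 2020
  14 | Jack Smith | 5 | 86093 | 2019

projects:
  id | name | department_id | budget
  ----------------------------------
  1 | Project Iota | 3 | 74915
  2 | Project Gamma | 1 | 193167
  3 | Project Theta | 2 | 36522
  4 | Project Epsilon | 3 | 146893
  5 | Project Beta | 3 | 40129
SELECT name, department_id FROM projects WHERE department_id NOT IN (SELECT id FROM departments WHERE budget >= 392570)

Execution result:
name | department_id
Project Iota | 3
Project Gamma | 1
Project Epsilon | 3
Project Beta | 3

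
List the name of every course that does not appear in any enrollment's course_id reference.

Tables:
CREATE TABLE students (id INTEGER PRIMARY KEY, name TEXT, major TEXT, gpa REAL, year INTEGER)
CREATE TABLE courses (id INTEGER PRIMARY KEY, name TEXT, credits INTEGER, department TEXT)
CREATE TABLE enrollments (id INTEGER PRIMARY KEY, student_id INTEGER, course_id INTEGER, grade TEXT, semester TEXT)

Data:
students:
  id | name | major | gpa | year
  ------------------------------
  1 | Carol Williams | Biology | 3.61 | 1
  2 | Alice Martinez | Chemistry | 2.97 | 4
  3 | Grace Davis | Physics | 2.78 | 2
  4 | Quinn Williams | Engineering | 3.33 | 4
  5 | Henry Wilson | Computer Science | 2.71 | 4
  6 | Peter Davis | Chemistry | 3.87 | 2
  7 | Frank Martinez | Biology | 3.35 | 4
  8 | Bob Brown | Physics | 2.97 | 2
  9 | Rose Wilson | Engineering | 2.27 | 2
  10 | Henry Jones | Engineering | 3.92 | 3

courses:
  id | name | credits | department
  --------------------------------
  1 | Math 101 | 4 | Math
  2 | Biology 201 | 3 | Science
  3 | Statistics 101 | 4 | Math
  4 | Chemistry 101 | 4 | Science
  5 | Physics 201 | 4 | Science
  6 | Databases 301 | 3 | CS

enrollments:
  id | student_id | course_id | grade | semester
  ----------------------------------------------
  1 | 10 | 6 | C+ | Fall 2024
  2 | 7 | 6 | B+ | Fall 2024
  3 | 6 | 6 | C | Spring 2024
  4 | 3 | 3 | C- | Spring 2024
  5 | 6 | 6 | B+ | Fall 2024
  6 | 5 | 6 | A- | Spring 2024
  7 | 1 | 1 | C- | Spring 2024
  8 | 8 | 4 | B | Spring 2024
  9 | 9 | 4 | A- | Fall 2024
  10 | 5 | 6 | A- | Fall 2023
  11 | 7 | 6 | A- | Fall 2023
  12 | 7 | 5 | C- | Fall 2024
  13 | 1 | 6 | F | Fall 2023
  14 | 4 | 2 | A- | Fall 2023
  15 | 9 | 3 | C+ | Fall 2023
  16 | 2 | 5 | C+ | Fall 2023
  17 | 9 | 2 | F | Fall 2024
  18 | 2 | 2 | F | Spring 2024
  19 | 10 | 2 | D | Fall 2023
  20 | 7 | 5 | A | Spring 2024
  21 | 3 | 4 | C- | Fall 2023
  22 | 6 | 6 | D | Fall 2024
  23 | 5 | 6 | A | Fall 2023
SELECT p.name FROM courses p LEFT JOIN enrollments c ON c.course_id = p.id WHERE c.id IS NULL

Execution result:
(no rows)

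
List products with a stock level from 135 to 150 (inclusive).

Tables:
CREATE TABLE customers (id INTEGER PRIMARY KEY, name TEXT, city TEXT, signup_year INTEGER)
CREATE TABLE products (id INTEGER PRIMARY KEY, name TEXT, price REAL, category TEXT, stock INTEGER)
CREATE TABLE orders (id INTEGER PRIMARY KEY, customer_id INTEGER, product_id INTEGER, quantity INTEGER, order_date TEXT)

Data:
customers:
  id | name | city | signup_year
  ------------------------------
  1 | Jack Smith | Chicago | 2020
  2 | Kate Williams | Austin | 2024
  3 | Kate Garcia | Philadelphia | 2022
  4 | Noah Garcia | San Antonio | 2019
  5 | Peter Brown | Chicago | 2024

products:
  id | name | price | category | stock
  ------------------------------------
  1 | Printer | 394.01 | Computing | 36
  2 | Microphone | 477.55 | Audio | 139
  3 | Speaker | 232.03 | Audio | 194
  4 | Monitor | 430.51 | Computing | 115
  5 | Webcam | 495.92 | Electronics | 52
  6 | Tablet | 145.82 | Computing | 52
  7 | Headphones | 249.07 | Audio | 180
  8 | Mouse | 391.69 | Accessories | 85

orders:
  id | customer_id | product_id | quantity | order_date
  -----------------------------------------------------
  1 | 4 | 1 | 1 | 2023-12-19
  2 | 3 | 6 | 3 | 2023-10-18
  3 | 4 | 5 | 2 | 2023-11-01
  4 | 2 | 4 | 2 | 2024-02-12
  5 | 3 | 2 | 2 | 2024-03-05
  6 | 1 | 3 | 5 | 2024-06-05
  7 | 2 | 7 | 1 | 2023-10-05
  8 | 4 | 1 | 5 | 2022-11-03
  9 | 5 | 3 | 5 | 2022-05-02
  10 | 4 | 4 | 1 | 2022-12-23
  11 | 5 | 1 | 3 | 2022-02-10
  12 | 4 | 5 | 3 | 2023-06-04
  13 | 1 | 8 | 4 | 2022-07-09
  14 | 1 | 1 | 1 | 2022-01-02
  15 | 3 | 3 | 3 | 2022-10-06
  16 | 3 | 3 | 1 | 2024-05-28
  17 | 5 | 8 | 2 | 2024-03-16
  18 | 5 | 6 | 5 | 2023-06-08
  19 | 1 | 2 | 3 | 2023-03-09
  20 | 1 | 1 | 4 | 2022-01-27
SELECT name, stock FROM products WHERE stock BETWEEN 135 AND 150

Execution result:
name | stock
Microphone | 139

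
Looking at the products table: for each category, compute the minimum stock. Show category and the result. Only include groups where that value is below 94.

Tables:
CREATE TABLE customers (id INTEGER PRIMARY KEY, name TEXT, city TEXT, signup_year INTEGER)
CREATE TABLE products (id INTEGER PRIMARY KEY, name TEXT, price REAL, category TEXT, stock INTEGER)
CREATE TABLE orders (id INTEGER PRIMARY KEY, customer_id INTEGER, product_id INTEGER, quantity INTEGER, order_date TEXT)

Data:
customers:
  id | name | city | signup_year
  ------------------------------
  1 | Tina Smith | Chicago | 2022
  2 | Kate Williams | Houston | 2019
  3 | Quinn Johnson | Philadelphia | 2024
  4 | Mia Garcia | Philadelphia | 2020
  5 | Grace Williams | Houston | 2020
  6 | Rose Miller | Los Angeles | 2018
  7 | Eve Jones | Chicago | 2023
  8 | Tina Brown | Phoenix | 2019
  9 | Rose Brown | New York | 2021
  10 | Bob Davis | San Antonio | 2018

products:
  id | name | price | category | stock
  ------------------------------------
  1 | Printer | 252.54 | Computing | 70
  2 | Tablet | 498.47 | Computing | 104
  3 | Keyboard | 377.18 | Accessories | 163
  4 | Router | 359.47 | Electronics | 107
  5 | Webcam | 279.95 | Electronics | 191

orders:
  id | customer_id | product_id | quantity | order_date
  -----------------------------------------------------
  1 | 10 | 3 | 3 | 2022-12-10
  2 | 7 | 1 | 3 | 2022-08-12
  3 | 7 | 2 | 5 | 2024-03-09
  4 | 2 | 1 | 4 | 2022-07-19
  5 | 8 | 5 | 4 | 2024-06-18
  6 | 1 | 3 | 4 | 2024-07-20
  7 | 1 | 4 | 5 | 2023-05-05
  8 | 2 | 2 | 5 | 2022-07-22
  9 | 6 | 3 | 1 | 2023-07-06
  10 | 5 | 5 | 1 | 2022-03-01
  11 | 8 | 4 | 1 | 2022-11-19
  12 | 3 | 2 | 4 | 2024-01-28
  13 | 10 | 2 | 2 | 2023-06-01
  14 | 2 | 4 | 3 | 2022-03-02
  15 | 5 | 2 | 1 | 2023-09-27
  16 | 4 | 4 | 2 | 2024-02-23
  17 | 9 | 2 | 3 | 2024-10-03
SELECT category, MIN(stock) AS min_stock FROM products GROUP BY category HAVING MIN(stock) < 94

Execution result:
category | min_stock
Computing | 70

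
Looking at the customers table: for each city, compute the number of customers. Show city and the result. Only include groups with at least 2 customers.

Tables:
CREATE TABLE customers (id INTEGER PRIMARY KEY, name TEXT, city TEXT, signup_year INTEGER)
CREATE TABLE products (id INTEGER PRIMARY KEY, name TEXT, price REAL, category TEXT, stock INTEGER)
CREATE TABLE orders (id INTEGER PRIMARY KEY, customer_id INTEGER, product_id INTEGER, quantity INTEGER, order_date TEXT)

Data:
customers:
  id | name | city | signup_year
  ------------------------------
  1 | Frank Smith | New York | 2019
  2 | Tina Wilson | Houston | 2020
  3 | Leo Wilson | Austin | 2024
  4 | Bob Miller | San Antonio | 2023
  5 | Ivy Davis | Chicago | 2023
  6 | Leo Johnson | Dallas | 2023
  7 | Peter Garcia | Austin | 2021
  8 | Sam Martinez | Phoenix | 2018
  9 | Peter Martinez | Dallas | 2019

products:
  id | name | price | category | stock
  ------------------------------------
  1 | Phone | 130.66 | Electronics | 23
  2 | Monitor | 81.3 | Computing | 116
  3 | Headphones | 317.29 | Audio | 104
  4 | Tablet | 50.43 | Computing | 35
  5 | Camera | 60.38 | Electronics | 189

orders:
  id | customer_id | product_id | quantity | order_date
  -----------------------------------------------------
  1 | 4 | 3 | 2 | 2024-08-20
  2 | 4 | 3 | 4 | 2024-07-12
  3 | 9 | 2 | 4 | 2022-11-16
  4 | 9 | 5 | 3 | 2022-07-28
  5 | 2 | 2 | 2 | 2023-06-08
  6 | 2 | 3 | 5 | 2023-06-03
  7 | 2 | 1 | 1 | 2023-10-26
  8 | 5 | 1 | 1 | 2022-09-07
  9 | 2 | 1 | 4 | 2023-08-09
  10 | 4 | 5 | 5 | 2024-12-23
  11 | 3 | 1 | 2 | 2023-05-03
SELECT city, COUNT(*) AS n FROM customers GROUP BY city HAVING COUNT(*) >= 2

Execution result:
city | n
Austin | 2
Dallas | 2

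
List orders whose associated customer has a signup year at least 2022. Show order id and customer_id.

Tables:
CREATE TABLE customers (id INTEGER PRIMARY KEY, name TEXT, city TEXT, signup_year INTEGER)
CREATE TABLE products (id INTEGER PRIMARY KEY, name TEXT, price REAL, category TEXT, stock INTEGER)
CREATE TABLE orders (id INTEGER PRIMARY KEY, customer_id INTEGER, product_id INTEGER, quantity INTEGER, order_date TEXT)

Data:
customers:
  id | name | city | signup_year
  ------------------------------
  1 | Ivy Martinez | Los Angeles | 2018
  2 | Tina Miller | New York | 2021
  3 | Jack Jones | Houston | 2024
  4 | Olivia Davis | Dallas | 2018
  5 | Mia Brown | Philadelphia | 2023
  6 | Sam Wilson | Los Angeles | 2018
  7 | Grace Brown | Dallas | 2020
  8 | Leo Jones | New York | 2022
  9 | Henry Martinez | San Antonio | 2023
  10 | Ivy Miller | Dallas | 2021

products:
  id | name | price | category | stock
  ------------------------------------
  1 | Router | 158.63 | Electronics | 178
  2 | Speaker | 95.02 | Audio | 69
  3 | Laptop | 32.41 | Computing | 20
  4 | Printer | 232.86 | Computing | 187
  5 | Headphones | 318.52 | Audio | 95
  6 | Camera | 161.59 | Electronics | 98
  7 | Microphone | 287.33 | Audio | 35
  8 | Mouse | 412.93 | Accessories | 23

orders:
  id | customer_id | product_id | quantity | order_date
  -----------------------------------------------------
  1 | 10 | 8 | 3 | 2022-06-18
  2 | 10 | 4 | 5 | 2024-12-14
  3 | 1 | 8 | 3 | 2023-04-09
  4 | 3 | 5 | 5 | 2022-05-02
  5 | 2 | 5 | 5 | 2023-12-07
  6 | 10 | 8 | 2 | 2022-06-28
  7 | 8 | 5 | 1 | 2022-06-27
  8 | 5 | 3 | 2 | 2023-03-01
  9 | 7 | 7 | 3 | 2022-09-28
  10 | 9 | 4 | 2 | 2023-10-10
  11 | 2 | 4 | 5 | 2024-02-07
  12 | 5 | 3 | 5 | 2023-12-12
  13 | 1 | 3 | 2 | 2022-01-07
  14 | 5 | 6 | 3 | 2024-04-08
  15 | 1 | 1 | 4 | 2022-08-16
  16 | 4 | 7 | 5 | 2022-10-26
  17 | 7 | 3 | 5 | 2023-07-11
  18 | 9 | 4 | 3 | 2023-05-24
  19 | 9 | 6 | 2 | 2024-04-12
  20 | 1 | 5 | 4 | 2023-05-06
SELECT id, customer_id FROM orders WHERE customer_id IN (SELECT id FROM customers WHERE signup_year >= 2022)

Execution result:
id | customer_id
4 | 3
7 | 8
8 | 5
10 | 9
12 | 5
14 | 5
18 | 9
19 | 9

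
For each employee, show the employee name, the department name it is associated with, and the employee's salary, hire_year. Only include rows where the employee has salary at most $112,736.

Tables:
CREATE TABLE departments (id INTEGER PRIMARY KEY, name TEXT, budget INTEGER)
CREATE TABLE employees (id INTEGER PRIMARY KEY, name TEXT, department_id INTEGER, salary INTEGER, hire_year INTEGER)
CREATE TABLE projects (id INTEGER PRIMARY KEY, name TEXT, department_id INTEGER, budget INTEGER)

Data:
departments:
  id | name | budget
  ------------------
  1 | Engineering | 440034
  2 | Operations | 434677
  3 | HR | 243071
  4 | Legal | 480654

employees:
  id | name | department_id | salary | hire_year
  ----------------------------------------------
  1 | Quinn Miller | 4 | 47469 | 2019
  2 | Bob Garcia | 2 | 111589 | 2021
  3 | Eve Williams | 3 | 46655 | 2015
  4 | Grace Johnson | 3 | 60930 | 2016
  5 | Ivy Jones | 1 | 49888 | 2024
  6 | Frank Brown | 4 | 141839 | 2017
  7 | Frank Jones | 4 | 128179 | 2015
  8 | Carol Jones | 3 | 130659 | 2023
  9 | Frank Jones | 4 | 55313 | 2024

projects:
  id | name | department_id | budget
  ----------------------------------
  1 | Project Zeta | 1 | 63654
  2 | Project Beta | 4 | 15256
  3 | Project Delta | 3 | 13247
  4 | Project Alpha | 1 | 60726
SELECT c.name, p.name AS department, c.salary, c.hire_year FROM employees c JOIN departments p ON c.department_id = p.id WHERE c.salary <= 112736

Execution result:
name | department | salary | hire_year
Quinn Miller | Legal | 47469 | 2019
Bob Garcia | Operations | 111589 | 2021
Eve Williams | HR | 46655 | 2015
Grace Johnson | HR | 60930 | 2016
Ivy Jones | Engineering | 49888 | 2024
Frank Jones | Legal | 55313 | 2024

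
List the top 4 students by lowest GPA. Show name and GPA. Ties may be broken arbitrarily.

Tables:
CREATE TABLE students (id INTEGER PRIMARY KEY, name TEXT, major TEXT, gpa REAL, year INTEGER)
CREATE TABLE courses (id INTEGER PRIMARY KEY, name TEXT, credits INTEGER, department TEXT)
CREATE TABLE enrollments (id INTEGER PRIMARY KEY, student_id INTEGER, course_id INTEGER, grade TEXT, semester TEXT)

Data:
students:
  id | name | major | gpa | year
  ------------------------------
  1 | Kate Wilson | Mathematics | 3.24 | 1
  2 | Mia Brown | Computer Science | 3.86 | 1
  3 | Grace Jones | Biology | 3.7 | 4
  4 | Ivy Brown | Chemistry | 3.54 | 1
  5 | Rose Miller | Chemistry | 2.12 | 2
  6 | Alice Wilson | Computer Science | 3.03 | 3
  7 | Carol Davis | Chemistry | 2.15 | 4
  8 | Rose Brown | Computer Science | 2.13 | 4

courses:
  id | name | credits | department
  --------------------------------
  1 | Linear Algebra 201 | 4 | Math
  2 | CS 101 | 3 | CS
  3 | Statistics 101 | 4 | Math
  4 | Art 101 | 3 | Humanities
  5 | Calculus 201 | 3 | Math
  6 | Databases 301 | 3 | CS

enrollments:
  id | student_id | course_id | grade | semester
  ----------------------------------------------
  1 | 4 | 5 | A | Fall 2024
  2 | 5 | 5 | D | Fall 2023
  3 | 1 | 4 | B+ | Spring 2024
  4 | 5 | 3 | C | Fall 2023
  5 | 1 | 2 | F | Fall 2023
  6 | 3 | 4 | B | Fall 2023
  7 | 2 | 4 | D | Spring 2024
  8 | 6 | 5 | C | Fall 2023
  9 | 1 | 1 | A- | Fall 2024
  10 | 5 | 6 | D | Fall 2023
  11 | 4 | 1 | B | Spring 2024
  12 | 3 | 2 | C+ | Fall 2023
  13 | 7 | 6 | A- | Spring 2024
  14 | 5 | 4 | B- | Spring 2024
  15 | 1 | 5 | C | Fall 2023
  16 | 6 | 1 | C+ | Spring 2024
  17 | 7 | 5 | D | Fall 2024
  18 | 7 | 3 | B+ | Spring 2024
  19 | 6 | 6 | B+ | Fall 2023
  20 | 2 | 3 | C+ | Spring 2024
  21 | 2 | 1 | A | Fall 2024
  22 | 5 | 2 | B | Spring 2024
SELECT name, gpa FROM students ORDER BY gpa ASC LIMIT 4

Execution result:
name | gpa
Rose Miller | 2.12
Rose Brown | 2.13
Carol Davis | 2.15
Alice Wilson | 3.03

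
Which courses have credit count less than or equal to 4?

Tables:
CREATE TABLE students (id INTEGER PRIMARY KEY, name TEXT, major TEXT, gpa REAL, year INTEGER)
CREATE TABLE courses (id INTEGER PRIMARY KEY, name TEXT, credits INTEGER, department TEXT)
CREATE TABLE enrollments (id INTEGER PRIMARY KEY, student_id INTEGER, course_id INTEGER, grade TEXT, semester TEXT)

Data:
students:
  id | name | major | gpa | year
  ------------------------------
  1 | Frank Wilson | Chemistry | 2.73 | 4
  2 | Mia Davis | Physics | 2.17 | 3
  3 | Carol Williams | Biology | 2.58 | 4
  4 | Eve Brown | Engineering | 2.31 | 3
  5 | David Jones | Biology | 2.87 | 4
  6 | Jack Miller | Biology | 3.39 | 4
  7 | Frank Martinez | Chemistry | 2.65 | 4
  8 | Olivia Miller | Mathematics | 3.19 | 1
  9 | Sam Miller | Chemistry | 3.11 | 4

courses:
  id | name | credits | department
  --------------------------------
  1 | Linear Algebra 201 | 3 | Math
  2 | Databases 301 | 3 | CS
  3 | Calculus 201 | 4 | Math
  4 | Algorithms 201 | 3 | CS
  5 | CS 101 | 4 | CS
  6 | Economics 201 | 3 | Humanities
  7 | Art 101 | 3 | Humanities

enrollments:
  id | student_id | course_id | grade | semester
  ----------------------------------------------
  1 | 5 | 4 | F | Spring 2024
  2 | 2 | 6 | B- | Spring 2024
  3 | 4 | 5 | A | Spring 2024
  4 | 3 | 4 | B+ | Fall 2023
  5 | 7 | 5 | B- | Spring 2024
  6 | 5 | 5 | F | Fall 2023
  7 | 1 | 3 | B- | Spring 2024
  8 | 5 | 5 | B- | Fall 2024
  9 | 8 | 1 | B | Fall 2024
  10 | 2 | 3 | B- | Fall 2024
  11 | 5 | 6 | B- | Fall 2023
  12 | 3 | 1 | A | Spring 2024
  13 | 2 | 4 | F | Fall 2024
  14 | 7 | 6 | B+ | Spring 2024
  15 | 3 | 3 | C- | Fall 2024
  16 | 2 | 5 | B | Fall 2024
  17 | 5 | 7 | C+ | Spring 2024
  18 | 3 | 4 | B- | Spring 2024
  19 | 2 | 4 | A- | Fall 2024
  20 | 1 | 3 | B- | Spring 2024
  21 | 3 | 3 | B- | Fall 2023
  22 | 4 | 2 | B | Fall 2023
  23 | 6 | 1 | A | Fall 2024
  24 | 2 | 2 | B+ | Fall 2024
SELECT name, credits FROM courses WHERE credits <= 4

Execution result:
name | credits
Linear Algebra 201 | 3
Databases 301 | 3
Calculus 201 | 4
Algorithms 201 | 3
CS 101 | 4
Economics 201 | 3
Art 101 | 3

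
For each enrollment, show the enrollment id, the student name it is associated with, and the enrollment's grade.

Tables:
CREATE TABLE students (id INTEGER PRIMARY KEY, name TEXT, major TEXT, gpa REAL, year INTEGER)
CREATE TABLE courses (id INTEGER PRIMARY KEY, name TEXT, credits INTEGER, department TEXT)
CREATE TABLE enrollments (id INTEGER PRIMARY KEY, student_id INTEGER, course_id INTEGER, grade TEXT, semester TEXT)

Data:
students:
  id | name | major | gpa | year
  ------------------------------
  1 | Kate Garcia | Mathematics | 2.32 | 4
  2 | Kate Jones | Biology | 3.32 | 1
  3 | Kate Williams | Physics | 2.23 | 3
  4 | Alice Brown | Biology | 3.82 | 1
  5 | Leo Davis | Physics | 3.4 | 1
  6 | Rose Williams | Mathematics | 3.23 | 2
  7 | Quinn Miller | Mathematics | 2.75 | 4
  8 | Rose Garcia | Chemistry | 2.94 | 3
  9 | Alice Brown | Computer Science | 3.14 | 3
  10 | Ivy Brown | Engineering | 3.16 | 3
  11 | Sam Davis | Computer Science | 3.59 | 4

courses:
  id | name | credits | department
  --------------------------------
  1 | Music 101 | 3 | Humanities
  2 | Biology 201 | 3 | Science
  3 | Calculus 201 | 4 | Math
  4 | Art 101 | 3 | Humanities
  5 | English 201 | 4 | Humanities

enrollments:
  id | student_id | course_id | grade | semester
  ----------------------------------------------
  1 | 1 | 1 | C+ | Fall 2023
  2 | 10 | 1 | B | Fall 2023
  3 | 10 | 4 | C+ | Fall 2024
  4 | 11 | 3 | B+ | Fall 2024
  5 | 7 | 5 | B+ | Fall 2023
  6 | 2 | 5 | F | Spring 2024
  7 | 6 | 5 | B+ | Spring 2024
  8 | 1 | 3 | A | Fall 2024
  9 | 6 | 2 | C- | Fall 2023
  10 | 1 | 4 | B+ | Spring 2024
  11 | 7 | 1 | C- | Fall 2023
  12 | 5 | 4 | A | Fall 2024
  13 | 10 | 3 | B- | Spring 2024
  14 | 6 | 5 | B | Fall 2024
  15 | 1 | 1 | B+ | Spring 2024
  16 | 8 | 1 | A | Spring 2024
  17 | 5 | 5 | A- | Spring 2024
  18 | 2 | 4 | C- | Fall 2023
SELECT c.id, p.name AS student, c.grade FROM enrollments c JOIN students p ON c.student_id = p.id

Execution result:
id | student | grade
1 | Kate Garcia | C+
2 | Ivy Brown | B
3 | Ivy Brown | C+
4 | Sam Davis | B+
5 | Quinn Miller | B+
6 | Kate Jones | F
7 | Rose Williams | B+
8 | Kate Garcia | A
9 | Rose Williams | C-
10 | Kate Garcia | B+
11 | Quinn Miller | C-
12 | Leo Davis | A
13 | Ivy Brown | B-
14 | Rose Williams | B
15 | Kate Garcia | B+
16 | Rose Garcia | A
17 | Leo Davis | A-
18 | Kate Jones | C-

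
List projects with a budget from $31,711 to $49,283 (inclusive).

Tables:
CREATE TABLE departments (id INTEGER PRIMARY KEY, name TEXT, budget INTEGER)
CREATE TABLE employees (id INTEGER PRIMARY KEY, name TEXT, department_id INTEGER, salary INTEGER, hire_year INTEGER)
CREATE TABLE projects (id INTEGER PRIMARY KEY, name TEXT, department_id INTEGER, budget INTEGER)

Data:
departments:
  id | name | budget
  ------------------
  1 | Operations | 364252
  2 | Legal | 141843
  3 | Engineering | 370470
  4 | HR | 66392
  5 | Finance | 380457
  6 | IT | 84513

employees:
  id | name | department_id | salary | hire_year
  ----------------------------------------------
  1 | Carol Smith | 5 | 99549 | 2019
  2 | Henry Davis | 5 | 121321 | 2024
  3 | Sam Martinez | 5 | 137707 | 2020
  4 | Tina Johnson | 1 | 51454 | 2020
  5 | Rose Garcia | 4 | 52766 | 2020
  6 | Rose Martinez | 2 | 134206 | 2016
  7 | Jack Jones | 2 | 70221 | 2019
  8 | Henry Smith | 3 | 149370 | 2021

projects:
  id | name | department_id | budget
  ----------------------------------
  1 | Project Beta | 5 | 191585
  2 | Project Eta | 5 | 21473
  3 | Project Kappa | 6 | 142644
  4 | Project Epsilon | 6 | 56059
SELECT name, budget FROM projects WHERE budget BETWEEN 31711 AND 49283

Execution result:
(no rows)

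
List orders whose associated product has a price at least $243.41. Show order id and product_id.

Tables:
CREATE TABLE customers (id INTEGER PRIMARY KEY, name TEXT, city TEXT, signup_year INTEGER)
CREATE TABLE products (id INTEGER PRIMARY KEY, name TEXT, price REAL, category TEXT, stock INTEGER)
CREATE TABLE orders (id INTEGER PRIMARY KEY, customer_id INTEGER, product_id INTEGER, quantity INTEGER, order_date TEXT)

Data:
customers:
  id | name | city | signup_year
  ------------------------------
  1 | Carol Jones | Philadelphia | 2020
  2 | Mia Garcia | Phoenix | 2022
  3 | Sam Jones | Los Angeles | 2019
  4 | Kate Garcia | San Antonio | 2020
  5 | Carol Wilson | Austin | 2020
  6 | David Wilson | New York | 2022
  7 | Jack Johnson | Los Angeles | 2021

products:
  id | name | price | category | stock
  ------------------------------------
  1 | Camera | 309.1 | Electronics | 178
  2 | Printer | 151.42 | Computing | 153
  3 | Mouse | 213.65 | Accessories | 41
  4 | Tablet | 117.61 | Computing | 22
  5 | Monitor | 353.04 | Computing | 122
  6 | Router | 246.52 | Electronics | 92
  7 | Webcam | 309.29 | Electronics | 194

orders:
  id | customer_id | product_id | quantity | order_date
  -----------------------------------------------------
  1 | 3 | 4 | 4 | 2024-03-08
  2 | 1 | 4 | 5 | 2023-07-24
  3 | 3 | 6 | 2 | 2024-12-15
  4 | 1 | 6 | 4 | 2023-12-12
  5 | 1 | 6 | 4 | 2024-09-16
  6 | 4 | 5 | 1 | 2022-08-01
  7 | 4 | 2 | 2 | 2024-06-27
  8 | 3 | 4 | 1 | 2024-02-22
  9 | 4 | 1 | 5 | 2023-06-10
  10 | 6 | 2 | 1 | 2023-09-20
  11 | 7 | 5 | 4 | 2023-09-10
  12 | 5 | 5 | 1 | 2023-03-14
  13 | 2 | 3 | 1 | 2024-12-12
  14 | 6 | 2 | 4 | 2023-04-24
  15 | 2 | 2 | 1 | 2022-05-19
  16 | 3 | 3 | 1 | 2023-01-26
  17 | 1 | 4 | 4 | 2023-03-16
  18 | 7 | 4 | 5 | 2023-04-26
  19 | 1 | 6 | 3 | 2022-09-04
SELECT id, product_id FROM orders WHERE product_id IN (SELECT id FROM products WHERE price >= 243.41)

Execution result:
id | product_id
3 | 6
4 | 6
5 | 6
6 | 5
9 | 1
11 | 5
12 | 5
19 | 6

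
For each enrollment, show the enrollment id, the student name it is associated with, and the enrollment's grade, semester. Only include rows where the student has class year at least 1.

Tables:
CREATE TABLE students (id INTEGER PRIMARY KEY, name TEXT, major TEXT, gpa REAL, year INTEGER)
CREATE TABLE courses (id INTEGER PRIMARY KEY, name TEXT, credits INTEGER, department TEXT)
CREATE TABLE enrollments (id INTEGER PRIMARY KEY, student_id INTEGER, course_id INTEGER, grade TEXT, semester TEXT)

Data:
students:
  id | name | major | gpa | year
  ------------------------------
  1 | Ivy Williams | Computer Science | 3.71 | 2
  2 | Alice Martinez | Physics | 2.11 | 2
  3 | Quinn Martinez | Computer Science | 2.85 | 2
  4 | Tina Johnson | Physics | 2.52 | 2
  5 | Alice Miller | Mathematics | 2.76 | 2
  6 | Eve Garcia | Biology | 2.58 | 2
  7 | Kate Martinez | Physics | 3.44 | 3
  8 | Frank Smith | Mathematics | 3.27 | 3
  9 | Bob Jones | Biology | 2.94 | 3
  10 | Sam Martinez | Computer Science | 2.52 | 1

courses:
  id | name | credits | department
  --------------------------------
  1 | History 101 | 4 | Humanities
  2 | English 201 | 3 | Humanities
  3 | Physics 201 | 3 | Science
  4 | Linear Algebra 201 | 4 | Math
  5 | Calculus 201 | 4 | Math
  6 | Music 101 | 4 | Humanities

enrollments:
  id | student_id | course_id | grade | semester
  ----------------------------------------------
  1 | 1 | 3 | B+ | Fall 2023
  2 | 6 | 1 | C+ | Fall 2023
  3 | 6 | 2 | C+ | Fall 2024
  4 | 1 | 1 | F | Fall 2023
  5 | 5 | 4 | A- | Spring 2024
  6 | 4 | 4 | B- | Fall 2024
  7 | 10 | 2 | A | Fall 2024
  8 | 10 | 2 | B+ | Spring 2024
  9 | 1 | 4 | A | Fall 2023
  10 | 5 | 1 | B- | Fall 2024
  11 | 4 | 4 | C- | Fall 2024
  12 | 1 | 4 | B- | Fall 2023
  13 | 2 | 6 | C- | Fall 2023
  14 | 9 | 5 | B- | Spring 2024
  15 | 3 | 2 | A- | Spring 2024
SELECT c.id, p.name AS student, c.grade, c.semester FROM enrollments c JOIN students p ON c.student_id = p.id WHERE p.year >= 1

Execution result:
id | student | grade | semester
1 | Ivy Williams | B+ | Fall 2023
2 | Eve Garcia | C+ | Fall 2023
3 | Eve Garcia | C+ | Fall 2024
4 | Ivy Williams | F | Fall 2023
5 | Alice Miller | A- | Spring 2024
6 | Tina Johnson | B- | Fall 2024
7 | Sam Martinez | A | Fall 2024
8 | Sam Martinez | B+ | Spring 2024
9 | Ivy Williams | A | Fall 2023
10 | Alice Miller | B- | Fall 2024
11 | Tina Johnson | C- | Fall 2024
12 | Ivy Williams | B- | Fall 2023
13 | Alice Martinez | C- | Fall 2023
14 | Bob Jones | B- | Spring 2024
15 | Quinn Martinez | A- | Spring 2024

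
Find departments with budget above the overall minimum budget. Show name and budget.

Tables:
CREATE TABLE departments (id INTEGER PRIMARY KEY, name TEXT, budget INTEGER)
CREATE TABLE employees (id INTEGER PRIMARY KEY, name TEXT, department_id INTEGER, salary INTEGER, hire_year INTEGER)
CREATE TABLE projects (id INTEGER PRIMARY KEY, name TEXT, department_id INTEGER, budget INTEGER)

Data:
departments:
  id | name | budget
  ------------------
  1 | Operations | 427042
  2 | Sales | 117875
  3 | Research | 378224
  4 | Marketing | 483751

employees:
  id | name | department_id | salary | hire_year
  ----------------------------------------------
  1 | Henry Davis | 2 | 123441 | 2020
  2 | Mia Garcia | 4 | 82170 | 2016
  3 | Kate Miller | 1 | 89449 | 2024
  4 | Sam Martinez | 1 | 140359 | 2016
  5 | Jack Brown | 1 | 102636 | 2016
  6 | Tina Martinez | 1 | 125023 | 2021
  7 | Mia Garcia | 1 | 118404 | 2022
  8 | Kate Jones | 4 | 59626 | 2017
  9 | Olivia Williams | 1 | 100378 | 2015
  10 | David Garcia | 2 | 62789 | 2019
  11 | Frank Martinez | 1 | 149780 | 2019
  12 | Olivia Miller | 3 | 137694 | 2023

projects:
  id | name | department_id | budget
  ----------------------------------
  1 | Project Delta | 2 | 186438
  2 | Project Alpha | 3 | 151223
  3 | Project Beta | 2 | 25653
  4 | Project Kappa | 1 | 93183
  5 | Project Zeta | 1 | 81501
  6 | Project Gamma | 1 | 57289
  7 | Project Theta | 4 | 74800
SELECT name, budget FROM departments WHERE budget > (SELECT MIN(budget) FROM departments)

Execution result:
name | budget
Operations | 427042
Research | 378224
Marketing | 483751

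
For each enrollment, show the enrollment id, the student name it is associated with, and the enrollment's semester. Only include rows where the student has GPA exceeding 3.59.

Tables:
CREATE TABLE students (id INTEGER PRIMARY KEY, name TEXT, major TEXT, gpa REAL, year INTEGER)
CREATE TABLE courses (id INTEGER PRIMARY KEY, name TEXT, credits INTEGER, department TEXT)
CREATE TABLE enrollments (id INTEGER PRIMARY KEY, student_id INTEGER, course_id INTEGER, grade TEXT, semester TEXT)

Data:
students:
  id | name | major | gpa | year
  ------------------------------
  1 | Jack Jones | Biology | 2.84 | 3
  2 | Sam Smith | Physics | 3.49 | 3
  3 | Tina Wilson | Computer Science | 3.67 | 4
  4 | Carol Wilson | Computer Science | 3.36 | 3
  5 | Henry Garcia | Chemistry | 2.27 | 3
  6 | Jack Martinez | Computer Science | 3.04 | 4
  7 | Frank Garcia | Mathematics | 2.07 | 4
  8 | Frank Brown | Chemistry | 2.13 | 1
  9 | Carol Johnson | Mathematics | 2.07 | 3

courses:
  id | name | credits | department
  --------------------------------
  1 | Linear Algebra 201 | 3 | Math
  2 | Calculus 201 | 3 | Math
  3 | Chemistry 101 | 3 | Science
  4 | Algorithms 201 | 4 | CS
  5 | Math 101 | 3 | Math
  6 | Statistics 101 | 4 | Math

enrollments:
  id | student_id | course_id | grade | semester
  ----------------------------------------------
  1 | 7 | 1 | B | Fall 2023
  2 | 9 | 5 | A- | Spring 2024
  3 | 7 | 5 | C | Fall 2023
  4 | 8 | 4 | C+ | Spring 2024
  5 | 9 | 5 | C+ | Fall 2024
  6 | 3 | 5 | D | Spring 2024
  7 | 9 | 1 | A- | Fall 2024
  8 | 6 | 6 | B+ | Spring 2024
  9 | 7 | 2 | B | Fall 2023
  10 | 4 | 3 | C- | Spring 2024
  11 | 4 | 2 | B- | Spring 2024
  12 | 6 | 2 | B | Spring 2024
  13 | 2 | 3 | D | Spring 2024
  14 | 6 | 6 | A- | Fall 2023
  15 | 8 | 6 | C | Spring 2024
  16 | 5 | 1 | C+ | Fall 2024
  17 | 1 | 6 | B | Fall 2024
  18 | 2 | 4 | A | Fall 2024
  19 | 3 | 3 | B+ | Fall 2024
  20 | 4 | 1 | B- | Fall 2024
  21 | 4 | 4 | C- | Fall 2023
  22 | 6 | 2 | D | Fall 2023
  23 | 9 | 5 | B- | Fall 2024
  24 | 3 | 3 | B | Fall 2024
SELECT c.id, p.name AS student, c.semester FROM enrollments c JOIN students p ON c.student_id = p.id WHERE p.gpa > 3.59

Execution result:
id | student | semester
6 | Tina Wilson | Spring 2024
19 | Tina Wilson | Fall 2024
24 | Tina Wilson | Fall 2024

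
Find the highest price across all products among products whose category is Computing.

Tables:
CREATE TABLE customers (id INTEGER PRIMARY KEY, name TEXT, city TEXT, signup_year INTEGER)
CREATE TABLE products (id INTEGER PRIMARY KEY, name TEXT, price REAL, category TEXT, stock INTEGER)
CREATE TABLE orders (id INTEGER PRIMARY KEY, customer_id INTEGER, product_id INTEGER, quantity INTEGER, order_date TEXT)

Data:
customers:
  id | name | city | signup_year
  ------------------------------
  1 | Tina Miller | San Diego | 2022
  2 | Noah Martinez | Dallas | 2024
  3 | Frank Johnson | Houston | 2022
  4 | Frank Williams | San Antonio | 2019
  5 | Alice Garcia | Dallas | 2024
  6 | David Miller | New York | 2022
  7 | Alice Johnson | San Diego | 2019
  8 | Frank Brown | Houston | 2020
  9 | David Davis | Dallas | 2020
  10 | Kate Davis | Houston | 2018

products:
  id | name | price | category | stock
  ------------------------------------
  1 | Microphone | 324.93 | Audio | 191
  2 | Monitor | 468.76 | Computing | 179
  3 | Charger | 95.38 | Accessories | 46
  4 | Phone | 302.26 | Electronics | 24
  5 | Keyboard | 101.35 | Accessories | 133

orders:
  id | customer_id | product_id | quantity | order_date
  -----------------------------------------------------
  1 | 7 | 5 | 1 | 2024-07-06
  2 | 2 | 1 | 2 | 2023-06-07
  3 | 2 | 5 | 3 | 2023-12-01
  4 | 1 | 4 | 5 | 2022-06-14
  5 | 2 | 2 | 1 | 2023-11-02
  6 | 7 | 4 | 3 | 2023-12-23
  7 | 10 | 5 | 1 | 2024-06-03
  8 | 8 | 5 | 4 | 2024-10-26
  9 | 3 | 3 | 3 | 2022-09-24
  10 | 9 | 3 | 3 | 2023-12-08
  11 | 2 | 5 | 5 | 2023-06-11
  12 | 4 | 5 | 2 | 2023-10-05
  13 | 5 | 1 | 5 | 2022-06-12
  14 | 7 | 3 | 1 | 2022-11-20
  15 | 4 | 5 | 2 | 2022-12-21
SELECT MAX(price) FROM products WHERE category = 'Computing'

Execution result:
468.76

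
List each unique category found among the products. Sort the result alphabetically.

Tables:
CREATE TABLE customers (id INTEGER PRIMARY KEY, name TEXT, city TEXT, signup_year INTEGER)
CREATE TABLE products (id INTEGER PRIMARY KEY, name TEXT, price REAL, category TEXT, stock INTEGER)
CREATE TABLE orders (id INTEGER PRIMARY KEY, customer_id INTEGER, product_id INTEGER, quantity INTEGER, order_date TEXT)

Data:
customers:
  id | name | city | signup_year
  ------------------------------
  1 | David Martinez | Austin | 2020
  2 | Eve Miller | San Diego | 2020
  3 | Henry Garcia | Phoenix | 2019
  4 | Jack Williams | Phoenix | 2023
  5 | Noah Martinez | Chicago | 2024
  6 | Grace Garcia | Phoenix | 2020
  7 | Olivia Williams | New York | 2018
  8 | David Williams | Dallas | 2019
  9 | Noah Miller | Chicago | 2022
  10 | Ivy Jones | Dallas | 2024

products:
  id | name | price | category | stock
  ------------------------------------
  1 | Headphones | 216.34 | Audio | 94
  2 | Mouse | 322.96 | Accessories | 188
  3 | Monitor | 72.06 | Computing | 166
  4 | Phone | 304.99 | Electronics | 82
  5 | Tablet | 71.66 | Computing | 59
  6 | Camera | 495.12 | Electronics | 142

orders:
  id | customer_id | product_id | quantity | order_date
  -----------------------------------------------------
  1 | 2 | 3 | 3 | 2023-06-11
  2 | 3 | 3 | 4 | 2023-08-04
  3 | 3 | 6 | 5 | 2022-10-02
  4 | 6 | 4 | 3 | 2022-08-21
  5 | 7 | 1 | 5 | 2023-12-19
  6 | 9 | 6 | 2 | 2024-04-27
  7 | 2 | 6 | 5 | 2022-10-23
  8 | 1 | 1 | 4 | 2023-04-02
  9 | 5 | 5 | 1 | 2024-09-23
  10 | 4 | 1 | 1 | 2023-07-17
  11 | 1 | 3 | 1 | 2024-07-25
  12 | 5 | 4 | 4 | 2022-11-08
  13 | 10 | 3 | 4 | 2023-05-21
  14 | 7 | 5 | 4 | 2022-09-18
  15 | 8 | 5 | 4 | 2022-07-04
SELECT DISTINCT category FROM products ORDER BY category

Execution result:
category
Accessories
Audio
Computing
Electronics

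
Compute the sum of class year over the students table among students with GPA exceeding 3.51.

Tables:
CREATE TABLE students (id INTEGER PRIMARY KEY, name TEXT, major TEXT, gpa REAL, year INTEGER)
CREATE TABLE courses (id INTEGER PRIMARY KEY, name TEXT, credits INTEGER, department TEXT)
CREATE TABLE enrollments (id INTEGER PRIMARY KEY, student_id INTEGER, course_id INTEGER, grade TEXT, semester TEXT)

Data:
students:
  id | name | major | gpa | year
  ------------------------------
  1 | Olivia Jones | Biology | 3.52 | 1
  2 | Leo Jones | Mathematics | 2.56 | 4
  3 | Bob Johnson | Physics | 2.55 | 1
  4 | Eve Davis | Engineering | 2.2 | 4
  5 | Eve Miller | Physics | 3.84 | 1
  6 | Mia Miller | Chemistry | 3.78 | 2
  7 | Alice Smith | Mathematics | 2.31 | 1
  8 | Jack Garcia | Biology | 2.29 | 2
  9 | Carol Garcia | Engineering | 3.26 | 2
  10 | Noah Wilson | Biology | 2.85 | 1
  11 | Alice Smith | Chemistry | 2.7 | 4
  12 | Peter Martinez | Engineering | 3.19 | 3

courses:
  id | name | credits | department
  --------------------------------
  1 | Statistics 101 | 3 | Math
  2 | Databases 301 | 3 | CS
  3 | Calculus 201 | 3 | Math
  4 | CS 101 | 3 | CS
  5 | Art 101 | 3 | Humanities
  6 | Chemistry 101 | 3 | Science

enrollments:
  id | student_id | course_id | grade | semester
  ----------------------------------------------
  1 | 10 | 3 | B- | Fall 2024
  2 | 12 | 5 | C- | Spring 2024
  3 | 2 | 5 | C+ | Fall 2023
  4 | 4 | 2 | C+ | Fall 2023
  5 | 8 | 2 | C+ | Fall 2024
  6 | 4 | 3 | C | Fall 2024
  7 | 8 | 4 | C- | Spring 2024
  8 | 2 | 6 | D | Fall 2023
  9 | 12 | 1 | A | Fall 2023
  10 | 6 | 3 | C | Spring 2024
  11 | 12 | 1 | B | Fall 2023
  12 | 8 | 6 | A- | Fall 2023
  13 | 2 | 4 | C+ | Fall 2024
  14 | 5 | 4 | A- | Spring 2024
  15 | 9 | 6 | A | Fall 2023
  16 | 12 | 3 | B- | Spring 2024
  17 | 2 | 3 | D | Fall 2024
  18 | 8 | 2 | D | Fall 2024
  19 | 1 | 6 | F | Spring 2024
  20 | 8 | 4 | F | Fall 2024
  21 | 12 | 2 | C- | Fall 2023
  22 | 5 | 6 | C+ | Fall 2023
SELECT SUM(year) FROM students WHERE gpa > 3.51

Execution result:
4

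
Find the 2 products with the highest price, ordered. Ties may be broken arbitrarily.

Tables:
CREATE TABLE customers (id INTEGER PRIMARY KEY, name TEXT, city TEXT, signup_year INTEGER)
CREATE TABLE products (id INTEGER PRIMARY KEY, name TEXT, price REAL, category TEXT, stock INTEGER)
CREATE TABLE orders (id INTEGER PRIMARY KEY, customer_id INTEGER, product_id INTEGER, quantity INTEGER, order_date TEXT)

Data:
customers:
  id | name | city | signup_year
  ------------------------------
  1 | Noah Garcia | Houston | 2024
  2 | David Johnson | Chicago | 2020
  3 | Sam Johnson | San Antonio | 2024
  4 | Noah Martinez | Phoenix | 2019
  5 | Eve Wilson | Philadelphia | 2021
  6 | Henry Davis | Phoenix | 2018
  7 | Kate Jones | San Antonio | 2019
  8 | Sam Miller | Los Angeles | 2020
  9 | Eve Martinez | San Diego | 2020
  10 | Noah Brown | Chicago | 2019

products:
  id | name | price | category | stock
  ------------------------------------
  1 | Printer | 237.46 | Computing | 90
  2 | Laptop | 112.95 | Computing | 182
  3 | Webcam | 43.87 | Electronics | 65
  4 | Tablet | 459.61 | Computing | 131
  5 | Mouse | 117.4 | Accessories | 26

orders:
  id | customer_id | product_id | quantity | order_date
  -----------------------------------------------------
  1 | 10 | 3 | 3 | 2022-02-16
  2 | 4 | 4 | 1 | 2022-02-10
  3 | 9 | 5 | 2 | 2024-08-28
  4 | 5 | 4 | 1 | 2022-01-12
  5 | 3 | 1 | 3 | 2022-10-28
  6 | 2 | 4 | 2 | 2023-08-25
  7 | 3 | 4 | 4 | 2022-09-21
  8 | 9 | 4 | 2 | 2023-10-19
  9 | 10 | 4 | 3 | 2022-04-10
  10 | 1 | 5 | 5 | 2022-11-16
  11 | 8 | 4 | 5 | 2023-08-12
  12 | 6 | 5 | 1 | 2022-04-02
SELECT name, price FROM products ORDER BY price DESC LIMIT 2

Execution result:
name | price
Tablet | 459.61
Printer | 237.46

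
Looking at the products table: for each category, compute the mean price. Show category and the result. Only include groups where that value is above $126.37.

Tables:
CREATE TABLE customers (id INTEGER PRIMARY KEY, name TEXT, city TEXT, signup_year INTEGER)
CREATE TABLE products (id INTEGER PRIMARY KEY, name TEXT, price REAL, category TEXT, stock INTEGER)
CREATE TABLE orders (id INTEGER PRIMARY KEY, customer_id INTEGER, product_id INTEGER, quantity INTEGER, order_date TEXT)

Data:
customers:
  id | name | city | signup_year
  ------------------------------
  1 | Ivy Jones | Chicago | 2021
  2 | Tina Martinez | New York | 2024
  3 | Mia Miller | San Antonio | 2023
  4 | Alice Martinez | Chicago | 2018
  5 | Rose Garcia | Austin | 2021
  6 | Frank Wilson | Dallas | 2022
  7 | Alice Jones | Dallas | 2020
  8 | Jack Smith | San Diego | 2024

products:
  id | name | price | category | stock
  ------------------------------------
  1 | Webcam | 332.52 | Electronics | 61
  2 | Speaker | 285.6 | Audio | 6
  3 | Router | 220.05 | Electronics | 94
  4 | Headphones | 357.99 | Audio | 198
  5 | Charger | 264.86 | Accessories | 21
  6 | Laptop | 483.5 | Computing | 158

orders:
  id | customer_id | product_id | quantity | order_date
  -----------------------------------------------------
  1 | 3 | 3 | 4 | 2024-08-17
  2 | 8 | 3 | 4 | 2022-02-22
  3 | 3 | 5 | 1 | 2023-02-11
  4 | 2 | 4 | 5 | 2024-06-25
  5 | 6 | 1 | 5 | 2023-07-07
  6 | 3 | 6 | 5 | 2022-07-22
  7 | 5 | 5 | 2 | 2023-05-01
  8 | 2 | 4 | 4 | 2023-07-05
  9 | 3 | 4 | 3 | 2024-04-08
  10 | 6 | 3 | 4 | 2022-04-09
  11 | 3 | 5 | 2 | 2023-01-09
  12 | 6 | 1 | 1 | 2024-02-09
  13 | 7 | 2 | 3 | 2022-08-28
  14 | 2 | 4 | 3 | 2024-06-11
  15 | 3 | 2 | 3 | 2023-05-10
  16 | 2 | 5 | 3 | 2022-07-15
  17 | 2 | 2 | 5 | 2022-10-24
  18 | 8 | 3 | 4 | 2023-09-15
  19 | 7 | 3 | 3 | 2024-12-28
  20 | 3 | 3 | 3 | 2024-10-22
SELECT category, AVG(price) AS avg_price FROM products GROUP BY category HAVING AVG(price) > 126.37

Execution result:
category | avg_price
Accessories | 264.86
Audio | 321.80
Computing | 483.50
Electronics | 276.29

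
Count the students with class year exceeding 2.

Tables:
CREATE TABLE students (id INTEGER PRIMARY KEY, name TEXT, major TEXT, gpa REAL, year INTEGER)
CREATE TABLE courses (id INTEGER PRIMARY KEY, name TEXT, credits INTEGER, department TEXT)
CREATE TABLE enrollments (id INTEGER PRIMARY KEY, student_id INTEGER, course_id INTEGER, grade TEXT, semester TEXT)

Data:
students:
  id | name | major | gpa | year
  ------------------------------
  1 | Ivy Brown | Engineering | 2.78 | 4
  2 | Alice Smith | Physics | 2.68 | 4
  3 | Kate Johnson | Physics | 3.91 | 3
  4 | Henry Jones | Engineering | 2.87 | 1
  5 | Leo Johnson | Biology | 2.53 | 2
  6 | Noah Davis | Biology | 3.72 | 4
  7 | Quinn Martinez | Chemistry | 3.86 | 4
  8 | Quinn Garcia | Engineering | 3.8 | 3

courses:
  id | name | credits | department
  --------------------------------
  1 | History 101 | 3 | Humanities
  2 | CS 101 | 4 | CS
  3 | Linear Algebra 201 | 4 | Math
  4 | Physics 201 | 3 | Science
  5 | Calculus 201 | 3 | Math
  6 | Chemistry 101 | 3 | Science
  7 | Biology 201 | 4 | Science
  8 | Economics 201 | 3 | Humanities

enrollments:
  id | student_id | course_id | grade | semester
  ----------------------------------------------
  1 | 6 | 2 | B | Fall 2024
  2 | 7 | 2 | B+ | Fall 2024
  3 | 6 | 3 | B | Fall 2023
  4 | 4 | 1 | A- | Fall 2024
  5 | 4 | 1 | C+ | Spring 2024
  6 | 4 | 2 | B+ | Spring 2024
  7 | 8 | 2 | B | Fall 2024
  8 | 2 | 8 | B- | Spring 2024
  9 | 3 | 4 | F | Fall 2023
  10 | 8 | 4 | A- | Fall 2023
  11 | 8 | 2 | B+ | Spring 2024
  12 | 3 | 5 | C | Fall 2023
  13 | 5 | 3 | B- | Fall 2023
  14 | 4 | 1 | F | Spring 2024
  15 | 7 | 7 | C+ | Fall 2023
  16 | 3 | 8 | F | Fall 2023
SELECT COUNT(*) FROM students WHERE year > 2

Execution result:
6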